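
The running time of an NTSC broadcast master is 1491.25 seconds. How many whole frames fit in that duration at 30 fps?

44737 frames

Frames = 1491.25 × 30 = 89475/2 ≈ 44737.5000.
Complete frames: 44737.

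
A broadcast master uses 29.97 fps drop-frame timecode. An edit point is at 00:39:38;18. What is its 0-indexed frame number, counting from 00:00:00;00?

71286

Complete 10-minute blocks: 3, each 17982 frames → 53946.
Remaining 9 whole minutes in the current block: 1800 + 8 × 1798 = 16184 frames.
Within the current minute: 38 × 30 + 18 − 2 = 1156 (labels ;00/;01 skipped at this minute). Total = 53946 + 16184 + 1156 = 71286.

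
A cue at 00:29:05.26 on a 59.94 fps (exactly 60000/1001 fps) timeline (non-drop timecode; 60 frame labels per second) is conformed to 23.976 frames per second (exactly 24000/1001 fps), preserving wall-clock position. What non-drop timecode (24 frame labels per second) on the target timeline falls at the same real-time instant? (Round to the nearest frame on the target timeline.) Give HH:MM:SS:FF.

00:29:05:10

Source frame index: (0×3600 + 29×60 + 5) × 60 + 26 = 104726.
Real time: 104726 / (60000/1001) = 52415363/30000 s.
Target frame: (52415363/30000) × (24000/1001) = 209452/5 ≈ 41890.400 → 41890.
At 24 labels/s: frame 41890 → 00:29:05:10.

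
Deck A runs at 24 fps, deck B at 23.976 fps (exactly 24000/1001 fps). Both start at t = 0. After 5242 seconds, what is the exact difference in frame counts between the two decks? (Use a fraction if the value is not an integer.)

125808/1001 frames

A emits 24 × 5242 = 125808 frames; B emits 24000/1001 × 5242 = 125808000/1001.
Difference = 125808/1001 frames (≈ 125.6823); B is behind A.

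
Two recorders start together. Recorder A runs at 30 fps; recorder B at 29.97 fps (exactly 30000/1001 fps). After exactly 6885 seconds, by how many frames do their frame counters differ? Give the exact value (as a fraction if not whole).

206550/1001 frames

A emits 30 × 6885 = 206550 frames; B emits 30000/1001 × 6885 = 206550000/1001.
Difference = 206550/1001 frames (≈ 206.3437); B is behind A.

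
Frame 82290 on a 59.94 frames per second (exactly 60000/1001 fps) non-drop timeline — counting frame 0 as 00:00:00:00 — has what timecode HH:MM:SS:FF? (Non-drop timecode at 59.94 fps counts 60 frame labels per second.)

82290 ÷ 60 = 1371 full seconds, remainder 30 frames.
1371 s = 0 h 22 min 51 s.
Timecode: 00:22:51:30.

00:22:51:30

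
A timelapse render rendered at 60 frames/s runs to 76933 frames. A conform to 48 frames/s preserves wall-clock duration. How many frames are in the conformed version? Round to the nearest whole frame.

61546 frames

Frames at target rate = 76933 × (48) / (60) = 307732/5 ≈ 61546.400.
Nearest whole frame: 61546.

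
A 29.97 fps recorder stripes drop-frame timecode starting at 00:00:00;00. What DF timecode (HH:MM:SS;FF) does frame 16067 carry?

00:08:56;03

Each 10-minute DF block holds 10 × 60 × 30 − 9 × 2 = 17982 frames. 16067 ÷ 17982 → 0 full blocks, remainder 16067.
Within the partial block the first minute is 1800 frames and each further minute 1798, so 8 further minute boundaries passed. Total skipped labels = 18 × 0 + 2 × 8 = 16.
Non-drop label index = 16067 + 16 = 16083; at 30 labels/s that is 00:08:56:03, i.e. DF 00:08:56;03.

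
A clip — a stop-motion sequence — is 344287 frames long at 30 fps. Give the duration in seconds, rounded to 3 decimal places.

Running time = 344287 × 1/30 = 344287/30 s ≈ 11476.233 s.

11476.233 seconds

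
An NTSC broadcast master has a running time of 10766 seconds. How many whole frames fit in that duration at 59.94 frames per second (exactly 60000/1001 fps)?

Frames = 10766 × 60000/1001 = 92280000/143 ≈ 645314.6853.
Complete frames: 645314.

645314 frames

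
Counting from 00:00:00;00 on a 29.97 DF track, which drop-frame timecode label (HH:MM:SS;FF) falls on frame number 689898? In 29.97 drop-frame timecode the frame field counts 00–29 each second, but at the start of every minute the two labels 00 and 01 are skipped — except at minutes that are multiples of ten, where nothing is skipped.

06:23:39;18

Ten DF minutes hold 17982 frames, so frame 689898 lies in block 38 (frames 683316–701297) with 6582 frames into that block.
The block's first minute is 1800 frames and the rest 1798 each; 6582 frames reaches minute 3, so 38 × 18 + 3 × 2 = 690 labels have been skipped so far.
Adding those back, label number 689898 + 690 = 690588 at 30 labels/s is 23019 s + 18 f = 6 h 23 min 39 s frame 18, i.e. 06:23:39;18.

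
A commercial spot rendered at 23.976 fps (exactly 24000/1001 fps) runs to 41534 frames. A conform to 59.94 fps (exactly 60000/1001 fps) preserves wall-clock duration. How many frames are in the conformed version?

Target frames = source frames × (target rate / source rate) = 41534 × (60000/1001)/(24000/1001) = 41534 × 5/2 = 103835.

103835 frames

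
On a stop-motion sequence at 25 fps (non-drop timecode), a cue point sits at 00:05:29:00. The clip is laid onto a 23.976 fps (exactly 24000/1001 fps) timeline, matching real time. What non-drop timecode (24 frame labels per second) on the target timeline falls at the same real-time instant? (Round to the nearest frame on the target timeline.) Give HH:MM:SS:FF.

Source frame index: (0×3600 + 5×60 + 29) × 25 + 0 = 8225.
Real time: 8225 / (25) = 329 s.
Target frame: (329) × (24000/1001) = 1128000/143 ≈ 7888.112 → 7888.
At 24 labels/s: frame 7888 → 00:05:28:16.

00:05:28:16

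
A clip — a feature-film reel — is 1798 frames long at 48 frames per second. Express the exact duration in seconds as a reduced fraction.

899/24 seconds

Running time = 1798 ÷ (48) = 1798 × 1/48 = 899/24 s.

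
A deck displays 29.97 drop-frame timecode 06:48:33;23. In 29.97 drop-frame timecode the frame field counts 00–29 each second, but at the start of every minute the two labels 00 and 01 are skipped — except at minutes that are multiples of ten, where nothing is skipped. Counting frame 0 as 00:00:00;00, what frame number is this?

Complete 10-minute blocks: 40, each 17982 frames → 719280.
Remaining 8 whole minutes in the current block: 1800 + 7 × 1798 = 14386 frames.
Within the current minute: 33 × 30 + 23 − 2 = 1011 (labels ;00/;01 skipped at this minute). Total = 719280 + 14386 + 1011 = 734677.

734677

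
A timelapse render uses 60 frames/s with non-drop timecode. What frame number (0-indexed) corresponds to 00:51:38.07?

Total seconds to the label: (0 × 3600 + 51 × 60 + 38) = 3098.
Frame index = 3098 × 60 + 7 = 185887.

frame 185887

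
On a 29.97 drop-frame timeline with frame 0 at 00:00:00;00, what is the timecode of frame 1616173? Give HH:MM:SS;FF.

Ten DF minutes hold 17982 frames, so frame 1616173 lies in block 89 (frames 1600398–1618379) with 15775 frames into that block.
The block's first minute is 1800 frames and the rest 1798 each; 15775 frames reaches minute 8, so 89 × 18 + 8 × 2 = 1618 labels have been skipped so far.
Adding those back, label number 1616173 + 1618 = 1617791 at 30 labels/s is 53926 s + 11 f = 14 h 58 min 46 s frame 11, i.e. 14:58:46;11.

14:58:46;11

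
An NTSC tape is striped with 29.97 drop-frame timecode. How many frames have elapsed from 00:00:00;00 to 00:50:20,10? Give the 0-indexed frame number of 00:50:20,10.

As if non-drop at 30 labels/s: (0 × 3600 + 50 × 60 + 20) × 30 + 10 = 90610.
Minute boundaries passed: 50; those not divisible by 10: 50 − 5 = 45; dropped labels = 2 × 45 = 90.
Actual frame index = 90610 − 90 = 90520.

90520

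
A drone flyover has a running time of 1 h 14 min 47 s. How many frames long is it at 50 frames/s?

1 h 14 min 47 s = 4487 s.
Frames = 4487 × 50 = 224350.

224350 frames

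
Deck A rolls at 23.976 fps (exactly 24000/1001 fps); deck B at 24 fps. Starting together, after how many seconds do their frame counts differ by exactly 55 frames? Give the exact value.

The gap grows by |24 − 24000/1001| = 24/1001 frames per second.
Time for a 55-frame gap: 55 ÷ (24/1001) = 55055/24 s.

55055/24 seconds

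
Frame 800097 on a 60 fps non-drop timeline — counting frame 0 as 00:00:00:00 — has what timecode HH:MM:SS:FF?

800097 ÷ 60 = 13334 full seconds, remainder 57 frames.
13334 s = 3 h 42 min 14 s.
Timecode: 03:42:14:57.

03:42:14:57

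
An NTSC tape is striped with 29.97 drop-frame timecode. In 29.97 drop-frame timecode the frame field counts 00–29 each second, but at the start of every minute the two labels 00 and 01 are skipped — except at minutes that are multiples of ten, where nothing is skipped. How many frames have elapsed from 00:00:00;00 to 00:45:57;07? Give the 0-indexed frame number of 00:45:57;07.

82635

Complete 10-minute blocks: 4, each 17982 frames → 71928.
Remaining 5 whole minutes in the current block: 1800 + 4 × 1798 = 8992 frames.
Within the current minute: 57 × 30 + 7 − 2 = 1715 (labels ;00/;01 skipped at this minute). Total = 71928 + 8992 + 1715 = 82635.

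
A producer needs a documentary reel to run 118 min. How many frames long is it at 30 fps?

118 min = 7080 s.
Frames = 7080 × 30 = 212400.

212400 frames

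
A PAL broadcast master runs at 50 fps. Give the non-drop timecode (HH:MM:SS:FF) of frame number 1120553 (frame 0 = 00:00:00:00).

06:13:31:03

1120553 ÷ 50 = 22411 full seconds, remainder 3 frames.
22411 s = 6 h 13 min 31 s.
Timecode: 06:13:31:03.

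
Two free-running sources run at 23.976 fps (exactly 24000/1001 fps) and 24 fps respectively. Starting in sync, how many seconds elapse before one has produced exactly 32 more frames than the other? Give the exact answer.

4004/3 seconds

The gap grows by |24 − 24000/1001| = 24/1001 frames per second.
Time for a 32-frame gap: 32 ÷ (24/1001) = 4004/3 s.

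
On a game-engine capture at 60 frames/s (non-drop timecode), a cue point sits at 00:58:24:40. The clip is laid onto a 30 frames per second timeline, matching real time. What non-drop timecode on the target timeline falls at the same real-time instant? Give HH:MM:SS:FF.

00:58:24:20

Source frame index: (0×3600 + 58×60 + 24) × 60 + 40 = 210280.
Real time: 210280 / (60) = 10514/3 s.
Target frame: (10514/3) × (30) = 105140.
At 30 labels/s: frame 105140 → 00:58:24:20.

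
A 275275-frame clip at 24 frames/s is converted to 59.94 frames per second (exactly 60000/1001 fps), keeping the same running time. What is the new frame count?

687500 frames

Target frames = source frames × (target rate / source rate) = 275275 × (60000/1001)/(24) = 275275 × 2500/1001 = 687500.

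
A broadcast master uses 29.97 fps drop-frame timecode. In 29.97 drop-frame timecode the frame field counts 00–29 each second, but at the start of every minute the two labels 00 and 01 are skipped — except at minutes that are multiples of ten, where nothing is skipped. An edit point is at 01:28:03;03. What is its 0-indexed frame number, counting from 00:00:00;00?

Complete 10-minute blocks: 8, each 17982 frames → 143856.
Remaining 8 whole minutes in the current block: 1800 + 7 × 1798 = 14386 frames.
Within the current minute: 3 × 30 + 3 − 2 = 91 (labels ;00/;01 skipped at this minute). Total = 143856 + 14386 + 91 = 158333.

158333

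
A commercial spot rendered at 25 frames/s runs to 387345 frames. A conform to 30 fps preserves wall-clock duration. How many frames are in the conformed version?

Target frames = source frames × (target rate / source rate) = 387345 × (30)/(25) = 387345 × 6/5 = 464814.

464814 frames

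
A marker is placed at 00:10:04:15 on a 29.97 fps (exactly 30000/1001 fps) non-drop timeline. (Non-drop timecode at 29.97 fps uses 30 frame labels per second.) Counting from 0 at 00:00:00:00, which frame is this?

Total seconds to the label: (0 × 3600 + 10 × 60 + 4) = 604.
Frame index = 604 × 30 + 15 = 18135.

frame 18135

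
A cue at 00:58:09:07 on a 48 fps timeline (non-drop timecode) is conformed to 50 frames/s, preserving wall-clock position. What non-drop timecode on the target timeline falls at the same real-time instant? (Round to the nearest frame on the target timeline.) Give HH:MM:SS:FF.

00:58:09:07

Source frame index: (0×3600 + 58×60 + 9) × 48 + 7 = 167479.
Real time: 167479 / (48) = 167479/48 s.
Target frame: (167479/48) × (50) = 4186975/24 ≈ 174457.292 → 174457.
At 50 labels/s: frame 174457 → 00:58:09:07.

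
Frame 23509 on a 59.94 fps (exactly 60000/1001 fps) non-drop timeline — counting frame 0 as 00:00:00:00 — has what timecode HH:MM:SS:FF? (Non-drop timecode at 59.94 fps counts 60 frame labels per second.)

00:06:31:49

23509 ÷ 60 = 391 full seconds, remainder 49 frames.
391 s = 0 h 6 min 31 s.
Timecode: 00:06:31:49.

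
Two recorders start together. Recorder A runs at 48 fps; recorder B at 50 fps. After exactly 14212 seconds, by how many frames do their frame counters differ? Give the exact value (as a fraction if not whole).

28424 frames

A emits 48 × 14212 = 682176 frames; B emits 50 × 14212 = 710600.
Difference = 28424 frames; B is ahead of A.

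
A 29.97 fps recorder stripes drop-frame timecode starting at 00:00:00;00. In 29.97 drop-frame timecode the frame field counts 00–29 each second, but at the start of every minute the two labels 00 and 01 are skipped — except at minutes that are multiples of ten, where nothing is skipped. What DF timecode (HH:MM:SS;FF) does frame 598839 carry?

Ten DF minutes hold 17982 frames, so frame 598839 lies in block 33 (frames 593406–611387) with 5433 frames into that block.
The block's first minute is 1800 frames and the rest 1798 each; 5433 frames reaches minute 3, so 33 × 18 + 3 × 2 = 600 labels have been skipped so far.
Adding those back, label number 598839 + 600 = 599439 at 30 labels/s is 19981 s + 9 f = 5 h 33 min 1 s frame 9, i.e. 05:33:01;09.

05:33:01;09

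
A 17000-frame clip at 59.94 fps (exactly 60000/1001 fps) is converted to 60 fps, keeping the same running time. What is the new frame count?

17017 frames

Target frames = source frames × (target rate / source rate) = 17000 × (60)/(60000/1001) = 17000 × 1001/1000 = 17017.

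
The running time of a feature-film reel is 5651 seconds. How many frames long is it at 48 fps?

Frames = 5651 × 48 = 271248.

271248 frames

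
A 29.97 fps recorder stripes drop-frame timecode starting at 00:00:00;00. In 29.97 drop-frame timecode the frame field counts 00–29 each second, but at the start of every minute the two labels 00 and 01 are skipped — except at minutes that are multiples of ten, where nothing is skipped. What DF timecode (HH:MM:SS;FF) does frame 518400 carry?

Each 10-minute DF block holds 10 × 60 × 30 − 9 × 2 = 17982 frames. 518400 ÷ 17982 → 28 full blocks, remainder 14904.
Within the partial block the first minute is 1800 frames and each further minute 1798, so 8 further minute boundaries passed. Total skipped labels = 18 × 28 + 2 × 8 = 520.
Non-drop label index = 518400 + 520 = 518920; at 30 labels/s that is 04:48:17:10, i.e. DF 04:48:17;10.

04:48:17;10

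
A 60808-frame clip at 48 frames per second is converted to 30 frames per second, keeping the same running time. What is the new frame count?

38005 frames

Target frames = source frames × (target rate / source rate) = 60808 × (30)/(48) = 60808 × 5/8 = 38005.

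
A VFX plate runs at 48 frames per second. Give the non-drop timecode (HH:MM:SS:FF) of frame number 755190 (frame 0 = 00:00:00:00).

04:22:13:06

755190 ÷ 48 = 15733 full seconds, remainder 6 frames.
15733 s = 4 h 22 min 13 s.
Timecode: 04:22:13:06.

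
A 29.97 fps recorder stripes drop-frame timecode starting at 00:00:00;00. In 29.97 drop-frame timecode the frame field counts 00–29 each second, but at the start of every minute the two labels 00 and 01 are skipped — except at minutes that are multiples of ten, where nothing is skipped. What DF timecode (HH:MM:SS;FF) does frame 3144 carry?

Each 10-minute DF block holds 10 × 60 × 30 − 9 × 2 = 17982 frames. 3144 ÷ 17982 → 0 full blocks, remainder 3144.
Within the partial block the first minute is 1800 frames and each further minute 1798, so 1 further minute boundary passed. Total skipped labels = 18 × 0 + 2 × 1 = 2.
Non-drop label index = 3144 + 2 = 3146; at 30 labels/s that is 00:01:44:26, i.e. DF 00:01:44;26.

00:01:44;26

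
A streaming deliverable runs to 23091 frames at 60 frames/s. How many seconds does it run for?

384.85 seconds

Running time = 23091 / (60) = 384.85 s.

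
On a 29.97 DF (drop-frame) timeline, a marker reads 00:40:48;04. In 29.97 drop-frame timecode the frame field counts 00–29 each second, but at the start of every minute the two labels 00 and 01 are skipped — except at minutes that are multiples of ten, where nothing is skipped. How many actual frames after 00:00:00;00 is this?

73372

Complete 10-minute blocks: 4, each 17982 frames → 71928.
Remaining 0 whole minutes in the current block: 0 frames.
Within the current minute: 48 × 30 + 4 = 1444. Total = 71928 + 0 + 1444 = 73372.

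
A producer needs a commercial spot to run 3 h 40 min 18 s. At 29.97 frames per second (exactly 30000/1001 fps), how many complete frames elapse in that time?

3 h 40 min 18 s = 13218 s.
Frames = 13218 × 30000/1001 = 396540000/1001 ≈ 396143.8561.
Complete frames: 396143.

396143 frames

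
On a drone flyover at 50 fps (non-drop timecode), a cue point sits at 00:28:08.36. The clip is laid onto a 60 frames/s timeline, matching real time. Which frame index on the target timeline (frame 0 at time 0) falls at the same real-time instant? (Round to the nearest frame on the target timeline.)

frame 101323

Source frame index: (0×3600 + 28×60 + 8) × 50 + 36 = 84436.
Real time: 84436 / (50) = 42218/25 s.
Target frame: (42218/25) × (60) = 506616/5 ≈ 101323.200 → 101323.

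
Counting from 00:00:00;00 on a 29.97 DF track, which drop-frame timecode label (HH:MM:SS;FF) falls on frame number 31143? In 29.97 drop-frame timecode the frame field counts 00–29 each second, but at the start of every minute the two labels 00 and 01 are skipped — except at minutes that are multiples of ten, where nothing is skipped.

Ten DF minutes hold 17982 frames, so frame 31143 lies in block 1 (frames 17982–35963) with 13161 frames into that block.
The block's first minute is 1800 frames and the rest 1798 each; 13161 frames reaches minute 7, so 1 × 18 + 7 × 2 = 32 labels have been skipped so far.
Adding those back, label number 31143 + 32 = 31175 at 30 labels/s is 1039 s + 5 f = 0 h 17 min 19 s frame 5, i.e. 00:17:19;05.

00:17:19;05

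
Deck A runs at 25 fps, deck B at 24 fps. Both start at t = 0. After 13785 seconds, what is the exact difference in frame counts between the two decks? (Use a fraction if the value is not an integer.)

A emits 25 × 13785 = 344625 frames; B emits 24 × 13785 = 330840.
Difference = 13785 frames; B is behind A.

13785 frames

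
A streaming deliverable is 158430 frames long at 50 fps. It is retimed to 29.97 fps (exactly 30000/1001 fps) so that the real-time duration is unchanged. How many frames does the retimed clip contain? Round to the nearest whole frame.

94963 frames

Frames at target rate = 158430 × (30000/1001) / (50) = 95058000/1001 ≈ 94963.037.
Nearest whole frame: 94963.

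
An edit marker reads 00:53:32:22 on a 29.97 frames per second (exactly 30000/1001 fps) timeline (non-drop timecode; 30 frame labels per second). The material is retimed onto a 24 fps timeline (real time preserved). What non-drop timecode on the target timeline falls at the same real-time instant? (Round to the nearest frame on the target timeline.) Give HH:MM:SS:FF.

00:53:35:23

Source frame index: (0×3600 + 53×60 + 32) × 30 + 22 = 96382.
Real time: 96382 / (30000/1001) = 48239191/15000 s.
Target frame: (48239191/15000) × (24) = 48239191/625 ≈ 77182.706 → 77183.
At 24 labels/s: frame 77183 → 00:53:35:23.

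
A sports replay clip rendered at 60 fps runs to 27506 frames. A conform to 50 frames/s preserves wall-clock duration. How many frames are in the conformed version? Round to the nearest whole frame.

22922 frames

Frames at target rate = 27506 × (50) / (60) = 68765/3 ≈ 22921.667.
Nearest whole frame: 22922.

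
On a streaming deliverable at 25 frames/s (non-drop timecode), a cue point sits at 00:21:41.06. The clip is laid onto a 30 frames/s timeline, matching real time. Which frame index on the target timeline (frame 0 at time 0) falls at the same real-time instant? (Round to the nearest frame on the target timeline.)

frame 39037

Source frame index: (0×3600 + 21×60 + 41) × 25 + 6 = 32531.
Real time: 32531 / (25) = 32531/25 s.
Target frame: (32531/25) × (30) = 195186/5 ≈ 39037.200 → 39037.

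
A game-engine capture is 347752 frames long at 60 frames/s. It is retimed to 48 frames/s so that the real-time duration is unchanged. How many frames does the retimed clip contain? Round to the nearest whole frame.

Frames at target rate = 347752 × (48) / (60) = 1391008/5 ≈ 278201.600.
Nearest whole frame: 278202.

278202 frames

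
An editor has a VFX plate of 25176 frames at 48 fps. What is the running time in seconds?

Running time = 25176 / (48) = 524.5 s.

524.5 seconds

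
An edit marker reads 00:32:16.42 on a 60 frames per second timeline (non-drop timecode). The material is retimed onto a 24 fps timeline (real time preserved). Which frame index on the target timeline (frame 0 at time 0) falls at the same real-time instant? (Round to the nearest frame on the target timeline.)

frame 46481

Source frame index: (0×3600 + 32×60 + 16) × 60 + 42 = 116202.
Real time: 116202 / (60) = 19367/10 s.
Target frame: (19367/10) × (24) = 232404/5 ≈ 46480.800 → 46481.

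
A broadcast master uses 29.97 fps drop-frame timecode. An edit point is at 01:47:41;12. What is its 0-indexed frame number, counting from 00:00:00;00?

Complete 10-minute blocks: 10, each 17982 frames → 179820.
Remaining 7 whole minutes in the current block: 1800 + 6 × 1798 = 12588 frames.
Within the current minute: 41 × 30 + 12 − 2 = 1240 (labels ;00/;01 skipped at this minute). Total = 179820 + 12588 + 1240 = 193648.

193648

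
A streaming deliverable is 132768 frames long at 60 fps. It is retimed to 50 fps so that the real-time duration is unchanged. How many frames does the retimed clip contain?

110640 frames

Target frames = source frames × (target rate / source rate) = 132768 × (50)/(60) = 132768 × 5/6 = 110640.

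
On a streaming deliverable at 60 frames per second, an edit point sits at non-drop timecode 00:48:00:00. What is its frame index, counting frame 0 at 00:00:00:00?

Total seconds to the label: (0 × 3600 + 48 × 60 + 0) = 2880.
Frame index = 2880 × 60 + 0 = 172800.

172800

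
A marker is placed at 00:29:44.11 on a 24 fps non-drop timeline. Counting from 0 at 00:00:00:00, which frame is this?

frame 42827

Total seconds to the label: (0 × 3600 + 29 × 60 + 44) = 1784.
Frame index = 1784 × 24 + 11 = 42827.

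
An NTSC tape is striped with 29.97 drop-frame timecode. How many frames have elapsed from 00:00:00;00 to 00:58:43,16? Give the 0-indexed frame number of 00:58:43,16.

105600

Complete 10-minute blocks: 5, each 17982 frames → 89910.
Remaining 8 whole minutes in the current block: 1800 + 7 × 1798 = 14386 frames.
Within the current minute: 43 × 30 + 16 − 2 = 1304 (labels ;00/;01 skipped at this minute). Total = 89910 + 14386 + 1304 = 105600.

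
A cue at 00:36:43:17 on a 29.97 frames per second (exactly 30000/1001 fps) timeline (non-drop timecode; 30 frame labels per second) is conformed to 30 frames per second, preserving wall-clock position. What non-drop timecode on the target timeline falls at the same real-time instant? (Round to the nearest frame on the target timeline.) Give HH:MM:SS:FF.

Source frame index: (0×3600 + 36×60 + 43) × 30 + 17 = 66107.
Real time: 66107 / (30000/1001) = 66173107/30000 s.
Target frame: (66173107/30000) × (30) = 66173107/1000 ≈ 66173.107 → 66173.
At 30 labels/s: frame 66173 → 00:36:45:23.

00:36:45:23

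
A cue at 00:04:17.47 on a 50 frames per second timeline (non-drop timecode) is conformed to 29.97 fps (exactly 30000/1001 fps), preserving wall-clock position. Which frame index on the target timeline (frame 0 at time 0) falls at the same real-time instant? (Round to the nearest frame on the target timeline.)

Source frame index: (0×3600 + 4×60 + 17) × 50 + 47 = 12897.
Real time: 12897 / (50) = 12897/50 s.
Target frame: (12897/50) × (30000/1001) = 7738200/1001 ≈ 7730.470 → 7730.

frame 7730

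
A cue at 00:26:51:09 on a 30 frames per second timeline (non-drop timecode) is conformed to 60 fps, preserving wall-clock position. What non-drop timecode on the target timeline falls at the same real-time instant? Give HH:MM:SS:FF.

00:26:51:18

Source frame index: (0×3600 + 26×60 + 51) × 30 + 9 = 48339.
Real time: 48339 / (30) = 16113/10 s.
Target frame: (16113/10) × (60) = 96678.
At 60 labels/s: frame 96678 → 00:26:51:18.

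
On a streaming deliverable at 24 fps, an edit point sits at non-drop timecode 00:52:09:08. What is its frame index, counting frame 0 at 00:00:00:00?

frame 75104

Total seconds to the label: (0 × 3600 + 52 × 60 + 9) = 3129.
Frame index = 3129 × 24 + 8 = 75104.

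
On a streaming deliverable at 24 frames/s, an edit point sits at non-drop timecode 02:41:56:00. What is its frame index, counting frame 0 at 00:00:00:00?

Total seconds to the label: (2 × 3600 + 41 × 60 + 56) = 9716.
Frame index = 9716 × 24 + 0 = 233184.

frame 233184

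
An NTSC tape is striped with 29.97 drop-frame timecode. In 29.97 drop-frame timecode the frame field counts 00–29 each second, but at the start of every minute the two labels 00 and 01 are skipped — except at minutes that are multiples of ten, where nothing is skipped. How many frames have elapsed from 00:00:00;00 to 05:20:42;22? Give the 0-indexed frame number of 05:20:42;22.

576706

Complete 10-minute blocks: 32, each 17982 frames → 575424.
Remaining 0 whole minutes in the current block: 0 frames.
Within the current minute: 42 × 30 + 22 = 1282. Total = 575424 + 0 + 1282 = 576706.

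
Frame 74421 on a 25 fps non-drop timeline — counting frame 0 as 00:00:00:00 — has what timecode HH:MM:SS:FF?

00:49:36:21

74421 ÷ 25 = 2976 full seconds, remainder 21 frames.
2976 s = 0 h 49 min 36 s.
Timecode: 00:49:36:21.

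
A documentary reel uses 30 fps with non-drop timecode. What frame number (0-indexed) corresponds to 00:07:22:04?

frame 13264

Total seconds to the label: (0 × 3600 + 7 × 60 + 22) = 442.
Frame index = 442 × 30 + 4 = 13264.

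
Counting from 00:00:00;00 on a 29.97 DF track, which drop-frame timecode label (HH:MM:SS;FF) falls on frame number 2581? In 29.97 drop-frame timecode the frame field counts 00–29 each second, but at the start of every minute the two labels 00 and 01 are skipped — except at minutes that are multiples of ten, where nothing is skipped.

00:01:26;03

Ten DF minutes hold 17982 frames, so frame 2581 lies in block 0 (frames 0–17981) with 2581 frames into that block.
The block's first minute is 1800 frames and the rest 1798 each; 2581 frames reaches minute 1, so 0 × 18 + 1 × 2 = 2 labels have been skipped so far.
Adding those back, label number 2581 + 2 = 2583 at 30 labels/s is 86 s + 3 f = 0 h 1 min 26 s frame 3, i.e. 00:01:26;03.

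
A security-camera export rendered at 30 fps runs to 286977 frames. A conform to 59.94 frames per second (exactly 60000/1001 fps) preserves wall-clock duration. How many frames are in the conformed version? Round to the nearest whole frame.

Frames at target rate = 286977 × (60000/1001) / (30) = 573954000/1001 ≈ 573380.619.
Nearest whole frame: 573381.

573381 frames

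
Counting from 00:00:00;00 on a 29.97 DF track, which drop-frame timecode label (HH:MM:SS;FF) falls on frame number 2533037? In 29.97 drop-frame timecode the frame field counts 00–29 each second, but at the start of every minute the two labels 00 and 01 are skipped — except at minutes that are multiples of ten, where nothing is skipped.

23:28:39;03

Ten DF minutes hold 17982 frames, so frame 2533037 lies in block 140 (frames 2517480–2535461) with 15557 frames into that block.
The block's first minute is 1800 frames and the rest 1798 each; 15557 frames reaches minute 8, so 140 × 18 + 8 × 2 = 2536 labels have been skipped so far.
Adding those back, label number 2533037 + 2536 = 2535573 at 30 labels/s is 84519 s + 3 f = 23 h 28 min 39 s frame 3, i.e. 23:28:39;03.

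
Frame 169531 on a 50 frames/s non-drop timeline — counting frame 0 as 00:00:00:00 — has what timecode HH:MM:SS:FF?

169531 ÷ 50 = 3390 full seconds, remainder 31 frames.
3390 s = 0 h 56 min 30 s.
Timecode: 00:56:30:31.

00:56:30:31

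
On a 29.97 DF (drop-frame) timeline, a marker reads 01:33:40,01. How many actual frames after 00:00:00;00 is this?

168433

As if non-drop at 30 labels/s: (1 × 3600 + 33 × 60 + 40) × 30 + 1 = 168601.
Minute boundaries passed: 93; those not divisible by 10: 93 − 9 = 84; dropped labels = 2 × 84 = 168.
Actual frame index = 168601 − 168 = 168433.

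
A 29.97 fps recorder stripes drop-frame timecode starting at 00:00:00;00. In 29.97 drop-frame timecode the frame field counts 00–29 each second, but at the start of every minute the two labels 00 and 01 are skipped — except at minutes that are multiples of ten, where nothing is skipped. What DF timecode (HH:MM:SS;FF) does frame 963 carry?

00:00:32;03

Ten DF minutes hold 17982 frames, so frame 963 lies in block 0 (frames 0–17981) with 963 frames into that block.
The block's first minute is 1800 frames and the rest 1798 each; 963 frames reaches minute 0, so 0 × 18 + 0 × 2 = 0 labels have been skipped so far.
Adding those back, label number 963 + 0 = 963 at 30 labels/s is 32 s + 3 f = 0 h 0 min 32 s frame 3, i.e. 00:00:32;03.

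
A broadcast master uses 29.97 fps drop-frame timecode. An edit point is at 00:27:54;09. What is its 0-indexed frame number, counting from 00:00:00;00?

As if non-drop at 30 labels/s: (0 × 3600 + 27 × 60 + 54) × 30 + 9 = 50229.
Minute boundaries passed: 27; those not divisible by 10: 27 − 2 = 25; dropped labels = 2 × 25 = 50.
Actual frame index = 50229 − 50 = 50179.

50179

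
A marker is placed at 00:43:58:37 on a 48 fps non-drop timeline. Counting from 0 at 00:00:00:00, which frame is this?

126661

Total seconds to the label: (0 × 3600 + 43 × 60 + 58) = 2638.
Frame index = 2638 × 48 + 37 = 126661.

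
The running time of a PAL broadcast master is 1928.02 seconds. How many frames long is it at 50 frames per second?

96401 frames

Frames = 1928.02 × 50 = 96401.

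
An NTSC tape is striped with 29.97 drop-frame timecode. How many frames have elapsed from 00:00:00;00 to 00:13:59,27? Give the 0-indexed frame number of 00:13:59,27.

25173

As if non-drop at 30 labels/s: (0 × 3600 + 13 × 60 + 59) × 30 + 27 = 25197.
Minute boundaries passed: 13; those not divisible by 10: 13 − 1 = 12; dropped labels = 2 × 12 = 24.
Actual frame index = 25197 − 24 = 25173.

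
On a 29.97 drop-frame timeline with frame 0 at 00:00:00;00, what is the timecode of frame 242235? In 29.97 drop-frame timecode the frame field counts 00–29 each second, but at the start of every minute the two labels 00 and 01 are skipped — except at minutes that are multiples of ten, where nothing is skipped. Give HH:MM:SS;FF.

Ten DF minutes hold 17982 frames, so frame 242235 lies in block 13 (frames 233766–251747) with 8469 frames into that block.
The block's first minute is 1800 frames and the rest 1798 each; 8469 frames reaches minute 4, so 13 × 18 + 4 × 2 = 242 labels have been skipped so far.
Adding those back, label number 242235 + 242 = 242477 at 30 labels/s is 8082 s + 17 f = 2 h 14 min 42 s frame 17, i.e. 02:14:42;17.

02:14:42;17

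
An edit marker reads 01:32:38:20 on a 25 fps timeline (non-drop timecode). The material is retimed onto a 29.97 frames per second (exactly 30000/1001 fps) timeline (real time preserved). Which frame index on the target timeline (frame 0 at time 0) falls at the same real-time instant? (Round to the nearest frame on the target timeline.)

Source frame index: (1×3600 + 32×60 + 38) × 25 + 20 = 138970.
Real time: 138970 / (25) = 27794/5 s.
Target frame: (27794/5) × (30000/1001) = 12828000/77 ≈ 166597.403 → 166597.

frame 166597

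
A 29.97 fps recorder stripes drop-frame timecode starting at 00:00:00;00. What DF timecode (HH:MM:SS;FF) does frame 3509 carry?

00:01:57;01

Ten DF minutes hold 17982 frames, so frame 3509 lies in block 0 (frames 0–17981) with 3509 frames into that block.
The block's first minute is 1800 frames and the rest 1798 each; 3509 frames reaches minute 1, so 0 × 18 + 1 × 2 = 2 labels have been skipped so far.
Adding those back, label number 3509 + 2 = 3511 at 30 labels/s is 117 s + 1 f = 0 h 1 min 57 s frame 1, i.e. 00:01:57;01.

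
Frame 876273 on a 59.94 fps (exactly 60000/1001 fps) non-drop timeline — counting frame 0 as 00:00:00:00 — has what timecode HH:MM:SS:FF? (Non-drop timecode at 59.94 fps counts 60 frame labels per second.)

876273 ÷ 60 = 14604 full seconds, remainder 33 frames.
14604 s = 4 h 3 min 24 s.
Timecode: 04:03:24:33.

04:03:24:33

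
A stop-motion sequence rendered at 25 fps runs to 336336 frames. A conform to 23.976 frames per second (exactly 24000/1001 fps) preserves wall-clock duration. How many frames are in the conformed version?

Target frames = source frames × (target rate / source rate) = 336336 × (24000/1001)/(25) = 336336 × 960/1001 = 322560.

322560 frames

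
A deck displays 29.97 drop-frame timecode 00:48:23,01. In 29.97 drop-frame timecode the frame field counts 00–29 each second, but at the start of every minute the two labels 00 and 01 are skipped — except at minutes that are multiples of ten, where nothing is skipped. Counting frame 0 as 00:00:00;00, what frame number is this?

As if non-drop at 30 labels/s: (0 × 3600 + 48 × 60 + 23) × 30 + 1 = 87091.
Minute boundaries passed: 48; those not divisible by 10: 48 − 4 = 44; dropped labels = 2 × 44 = 88.
Actual frame index = 87091 − 88 = 87003.

87003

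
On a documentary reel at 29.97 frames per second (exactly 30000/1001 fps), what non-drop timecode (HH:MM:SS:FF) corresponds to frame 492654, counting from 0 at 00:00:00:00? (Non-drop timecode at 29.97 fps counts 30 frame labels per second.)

492654 ÷ 30 = 16421 full seconds, remainder 24 frames.
16421 s = 4 h 33 min 41 s.
Timecode: 04:33:41:24.

04:33:41:24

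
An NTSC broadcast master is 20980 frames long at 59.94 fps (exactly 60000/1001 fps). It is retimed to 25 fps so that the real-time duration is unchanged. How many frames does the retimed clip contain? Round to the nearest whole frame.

8750 frames

Frames at target rate = 20980 × (25) / (60000/1001) = 1050049/120 ≈ 8750.408.
Nearest whole frame: 8750.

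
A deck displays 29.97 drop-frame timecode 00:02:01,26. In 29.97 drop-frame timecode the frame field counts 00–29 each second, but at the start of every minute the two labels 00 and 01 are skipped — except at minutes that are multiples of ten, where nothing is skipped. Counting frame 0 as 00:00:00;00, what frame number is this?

Complete 10-minute blocks: 0, each 17982 frames → 0.
Remaining 2 whole minutes in the current block: 1800 + 1 × 1798 = 3598 frames.
Within the current minute: 1 × 30 + 26 − 2 = 54 (labels ;00/;01 skipped at this minute). Total = 0 + 3598 + 54 = 3652.

3652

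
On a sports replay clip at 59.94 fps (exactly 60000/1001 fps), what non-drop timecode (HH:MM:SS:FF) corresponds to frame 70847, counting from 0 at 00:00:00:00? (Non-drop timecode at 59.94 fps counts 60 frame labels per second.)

70847 ÷ 60 = 1180 full seconds, remainder 47 frames.
1180 s = 0 h 19 min 40 s.
Timecode: 00:19:40:47.

00:19:40:47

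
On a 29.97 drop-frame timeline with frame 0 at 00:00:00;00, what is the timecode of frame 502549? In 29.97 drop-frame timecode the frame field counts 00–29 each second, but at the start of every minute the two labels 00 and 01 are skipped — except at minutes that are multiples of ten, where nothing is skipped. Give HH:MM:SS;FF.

04:39:28;13

Each 10-minute DF block holds 10 × 60 × 30 − 9 × 2 = 17982 frames. 502549 ÷ 17982 → 27 full blocks, remainder 17035.
Within the partial block the first minute is 1800 frames and each further minute 1798, so 9 further minute boundaries passed. Total skipped labels = 18 × 27 + 2 × 9 = 504.
Non-drop label index = 502549 + 504 = 503053; at 30 labels/s that is 04:39:28:13, i.e. DF 04:39:28;13.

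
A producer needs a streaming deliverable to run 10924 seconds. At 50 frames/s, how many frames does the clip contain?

Frames = 10924 × 50 = 546200.

546200 frames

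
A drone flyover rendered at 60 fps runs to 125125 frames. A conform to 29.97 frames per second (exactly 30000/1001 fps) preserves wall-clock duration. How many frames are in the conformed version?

62500 frames

Target frames = source frames × (target rate / source rate) = 125125 × (30000/1001)/(60) = 125125 × 500/1001 = 62500.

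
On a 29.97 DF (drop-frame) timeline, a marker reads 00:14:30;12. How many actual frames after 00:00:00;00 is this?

Complete 10-minute blocks: 1, each 17982 frames → 17982.
Remaining 4 whole minutes in the current block: 1800 + 3 × 1798 = 7194 frames.
Within the current minute: 30 × 30 + 12 − 2 = 910 (labels ;00/;01 skipped at this minute). Total = 17982 + 7194 + 910 = 26086.

26086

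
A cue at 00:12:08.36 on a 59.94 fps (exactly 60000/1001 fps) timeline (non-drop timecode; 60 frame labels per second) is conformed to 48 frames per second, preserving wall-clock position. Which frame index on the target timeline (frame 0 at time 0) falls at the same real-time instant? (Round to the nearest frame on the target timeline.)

Source frame index: (0×3600 + 12×60 + 8) × 60 + 36 = 43716.
Real time: 43716 / (60000/1001) = 3646643/5000 s.
Target frame: (3646643/5000) × (48) = 21879858/625 ≈ 35007.773 → 35008.

frame 35008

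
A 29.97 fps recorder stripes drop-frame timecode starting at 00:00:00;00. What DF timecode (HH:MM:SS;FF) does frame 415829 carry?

03:51:14;25

Ten DF minutes hold 17982 frames, so frame 415829 lies in block 23 (frames 413586–431567) with 2243 frames into that block.
The block's first minute is 1800 frames and the rest 1798 each; 2243 frames reaches minute 1, so 23 × 18 + 1 × 2 = 416 labels have been skipped so far.
Adding those back, label number 415829 + 416 = 416245 at 30 labels/s is 13874 s + 25 f = 3 h 51 min 14 s frame 25, i.e. 03:51:14;25.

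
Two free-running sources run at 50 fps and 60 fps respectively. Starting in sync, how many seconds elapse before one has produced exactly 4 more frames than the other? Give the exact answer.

The gap grows by |60 − 50| = 10 frames per second.
Time for a 4-frame gap: 4 ÷ (10) = 0.4 s.

0.4 seconds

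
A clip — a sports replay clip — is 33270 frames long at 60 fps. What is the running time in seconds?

554.5 seconds

Running time = 33270 / (60) = 554.5 s.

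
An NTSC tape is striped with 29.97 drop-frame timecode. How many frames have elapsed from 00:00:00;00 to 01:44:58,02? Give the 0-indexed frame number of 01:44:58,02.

As if non-drop at 30 labels/s: (1 × 3600 + 44 × 60 + 58) × 30 + 2 = 188942.
Minute boundaries passed: 104; those not divisible by 10: 104 − 10 = 94; dropped labels = 2 × 94 = 188.
Actual frame index = 188942 − 188 = 188754.

188754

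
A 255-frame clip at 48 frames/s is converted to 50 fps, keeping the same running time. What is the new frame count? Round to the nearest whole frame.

Frames at target rate = 255 × (50) / (48) = 2125/8 ≈ 265.625.
Nearest whole frame: 266.

266 frames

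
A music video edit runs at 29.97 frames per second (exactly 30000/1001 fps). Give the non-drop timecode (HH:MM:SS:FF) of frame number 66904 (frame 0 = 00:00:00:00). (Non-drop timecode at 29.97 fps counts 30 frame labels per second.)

66904 ÷ 30 = 2230 full seconds, remainder 4 frames.
2230 s = 0 h 37 min 10 s.
Timecode: 00:37:10:04.

00:37:10:04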